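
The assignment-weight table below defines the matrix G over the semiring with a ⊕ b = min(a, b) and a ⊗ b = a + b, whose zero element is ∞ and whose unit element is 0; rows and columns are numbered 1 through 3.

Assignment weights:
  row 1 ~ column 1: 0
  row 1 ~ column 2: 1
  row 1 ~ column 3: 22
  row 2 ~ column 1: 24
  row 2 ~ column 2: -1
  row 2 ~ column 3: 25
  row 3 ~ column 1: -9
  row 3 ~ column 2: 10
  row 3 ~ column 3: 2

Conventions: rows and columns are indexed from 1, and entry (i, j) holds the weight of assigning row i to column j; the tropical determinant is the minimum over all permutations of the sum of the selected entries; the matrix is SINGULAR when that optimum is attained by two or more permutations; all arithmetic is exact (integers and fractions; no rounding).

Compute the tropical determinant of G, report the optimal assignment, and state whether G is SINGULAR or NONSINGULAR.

σ = (1, 2, 3): 0 + (-1) + 2 = 1
σ = (1, 3, 2): 0 + 25 + 10 = 35
σ = (2, 1, 3): 1 + 24 + 2 = 27
σ = (2, 3, 1): 1 + 25 + (-9) = 17
σ = (3, 1, 2): 22 + 24 + 10 = 56
σ = (3, 2, 1): 22 + (-1) + (-9) = 12
Optimal value attained by: σ = (1, 2, 3).
Answer: det⊕(G) = 1; verdict: NONSINGULAR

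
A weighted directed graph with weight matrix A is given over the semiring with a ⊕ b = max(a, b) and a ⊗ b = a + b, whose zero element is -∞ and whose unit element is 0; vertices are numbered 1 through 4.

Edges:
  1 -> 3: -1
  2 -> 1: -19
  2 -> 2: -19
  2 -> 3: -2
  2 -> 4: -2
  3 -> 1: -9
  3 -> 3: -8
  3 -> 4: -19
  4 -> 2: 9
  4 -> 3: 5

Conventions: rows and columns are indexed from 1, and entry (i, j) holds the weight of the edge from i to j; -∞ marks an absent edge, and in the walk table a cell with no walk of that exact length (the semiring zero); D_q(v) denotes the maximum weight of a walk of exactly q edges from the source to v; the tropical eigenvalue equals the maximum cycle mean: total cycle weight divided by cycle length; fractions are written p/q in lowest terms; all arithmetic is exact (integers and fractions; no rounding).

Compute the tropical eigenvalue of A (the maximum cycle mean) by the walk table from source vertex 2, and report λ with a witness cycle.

q=0: [-∞, 0, -∞, -∞]
q=1: [-19, -19, -2, -2]
q=2: [-11, 7, 3, -21]
q=3: [-6, -12, 5, 5]
q=4: [-4, 14, 10, -14]
Optimal cycle mean attained by: cycle 2->4->2, total (-2) + 9, length 2.
Answer: λ = 7/2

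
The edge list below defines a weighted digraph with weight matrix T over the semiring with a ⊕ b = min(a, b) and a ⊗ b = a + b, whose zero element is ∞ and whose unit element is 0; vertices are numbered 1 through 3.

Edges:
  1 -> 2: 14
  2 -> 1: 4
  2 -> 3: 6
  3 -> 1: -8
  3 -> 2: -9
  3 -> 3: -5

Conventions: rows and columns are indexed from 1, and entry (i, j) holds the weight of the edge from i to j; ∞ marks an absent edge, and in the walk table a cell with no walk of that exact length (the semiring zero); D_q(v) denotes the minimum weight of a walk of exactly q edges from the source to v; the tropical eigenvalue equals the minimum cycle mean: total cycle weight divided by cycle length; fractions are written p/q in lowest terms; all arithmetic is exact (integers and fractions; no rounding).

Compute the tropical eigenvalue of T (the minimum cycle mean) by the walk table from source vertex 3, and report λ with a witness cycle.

q=0: [∞, ∞, 0]
q=1: [-8, -9, -5]
q=2: [-13, -14, -10]
q=3: [-18, -19, -15]
Optimal cycle mean attained by: cycle 3->3, total (-5), length 1.
Answer: λ = -5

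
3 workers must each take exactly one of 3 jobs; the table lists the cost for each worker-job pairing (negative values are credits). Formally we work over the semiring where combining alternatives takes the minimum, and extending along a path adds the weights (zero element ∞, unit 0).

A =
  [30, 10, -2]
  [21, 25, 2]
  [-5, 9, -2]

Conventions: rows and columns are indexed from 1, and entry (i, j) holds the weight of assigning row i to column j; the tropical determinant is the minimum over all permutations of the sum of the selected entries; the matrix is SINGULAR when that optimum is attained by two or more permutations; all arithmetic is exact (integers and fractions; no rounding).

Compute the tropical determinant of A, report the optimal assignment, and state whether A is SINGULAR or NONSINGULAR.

σ = (1, 2, 3): 30 + 25 + (-2) = 53
σ = (1, 3, 2): 30 + 2 + 9 = 41
σ = (2, 1, 3): 10 + 21 + (-2) = 29
σ = (2, 3, 1): 10 + 2 + (-5) = 7
σ = (3, 1, 2): (-2) + 21 + 9 = 28
σ = (3, 2, 1): (-2) + 25 + (-5) = 18
Optimal value attained by: σ = (2, 3, 1).
Answer: det⊕(A) = 7; verdict: NONSINGULAR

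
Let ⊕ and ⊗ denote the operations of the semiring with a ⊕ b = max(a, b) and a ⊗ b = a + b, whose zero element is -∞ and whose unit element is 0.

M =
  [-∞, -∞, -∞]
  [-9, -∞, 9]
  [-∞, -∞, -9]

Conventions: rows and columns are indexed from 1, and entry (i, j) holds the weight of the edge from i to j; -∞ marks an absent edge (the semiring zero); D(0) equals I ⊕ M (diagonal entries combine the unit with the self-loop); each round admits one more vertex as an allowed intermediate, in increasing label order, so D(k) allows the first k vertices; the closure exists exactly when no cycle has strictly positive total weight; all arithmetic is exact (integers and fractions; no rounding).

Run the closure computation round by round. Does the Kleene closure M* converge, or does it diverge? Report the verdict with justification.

D(0):
  [0, -∞, -∞]
  [-9, 0, 9]
  [-∞, -∞, 0]
D(1):
  [0, -∞, -∞]
  [-9, 0, 9]
  [-∞, -∞, 0]
D(2):
  [0, -∞, -∞]
  [-9, 0, 9]
  [-∞, -∞, 0]
D(3):
  [0, -∞, -∞]
  [-9, 0, 9]
  [-∞, -∞, 0]
Key observation: every diagonal entry stays at the unit through all rounds, so no improving cycle exists.
Answer: CONVERGES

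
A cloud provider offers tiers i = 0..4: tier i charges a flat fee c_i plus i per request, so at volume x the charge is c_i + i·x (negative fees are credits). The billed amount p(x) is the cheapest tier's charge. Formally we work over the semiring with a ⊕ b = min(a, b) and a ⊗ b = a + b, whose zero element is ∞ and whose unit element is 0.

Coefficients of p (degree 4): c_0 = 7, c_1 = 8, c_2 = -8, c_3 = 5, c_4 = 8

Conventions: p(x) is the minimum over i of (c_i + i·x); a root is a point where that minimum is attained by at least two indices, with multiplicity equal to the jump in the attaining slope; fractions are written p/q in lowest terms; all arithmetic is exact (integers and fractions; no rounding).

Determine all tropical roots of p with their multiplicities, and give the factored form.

hull edge (i=0, c=7) to (i=2, c=-8): slope -15/2, span 2
hull edge (i=2, c=-8) to (i=4, c=8): slope 8, span 2
Factored form: p(x) = 8 ⊗ (x ⊕ (-8)) ⊗ (x ⊕ (-8)) ⊗ (x ⊕ 15/2) ⊗ (x ⊕ 15/2)
Answer: roots = -8 (mult 2), 15/2 (mult 2)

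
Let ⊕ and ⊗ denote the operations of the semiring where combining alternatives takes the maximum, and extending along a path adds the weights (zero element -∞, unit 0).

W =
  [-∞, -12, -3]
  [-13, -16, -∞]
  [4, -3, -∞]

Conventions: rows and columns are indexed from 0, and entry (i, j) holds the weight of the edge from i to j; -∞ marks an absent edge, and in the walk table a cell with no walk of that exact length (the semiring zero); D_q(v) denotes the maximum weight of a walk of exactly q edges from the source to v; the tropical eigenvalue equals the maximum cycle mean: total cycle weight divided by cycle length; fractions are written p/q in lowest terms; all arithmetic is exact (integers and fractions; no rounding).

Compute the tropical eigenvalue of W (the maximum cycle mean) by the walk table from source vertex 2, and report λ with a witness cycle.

q=0: [-∞, -∞, 0]
q=1: [4, -3, -∞]
q=2: [-16, -8, 1]
q=3: [5, -2, -19]
Optimal cycle mean attained by: cycle 0->2->0, total (-3) + 4, length 2.
Answer: λ = 1/2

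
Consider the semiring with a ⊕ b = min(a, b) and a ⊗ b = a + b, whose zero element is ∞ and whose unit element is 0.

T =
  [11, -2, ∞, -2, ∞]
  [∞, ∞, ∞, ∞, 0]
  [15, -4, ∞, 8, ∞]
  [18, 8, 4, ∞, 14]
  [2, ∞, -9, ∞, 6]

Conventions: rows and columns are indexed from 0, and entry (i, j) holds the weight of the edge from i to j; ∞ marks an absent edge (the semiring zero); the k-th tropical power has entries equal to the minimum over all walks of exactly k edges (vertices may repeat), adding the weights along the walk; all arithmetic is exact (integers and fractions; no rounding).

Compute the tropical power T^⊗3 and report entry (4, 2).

T^⊗2:
  [16, 6, 2, 9, -2]
  [2, ∞, -9, ∞, 6]
  [26, 13, 12, 13, -4]
  [16, 0, 5, 12, 8]
  [6, -13, -3, -1, 12]
T^⊗3:
  [0, -2, -11, 10, 4]
  [6, -13, -3, -1, 12]
  [-2, 8, -13, 20, 2]
  [10, 1, -1, 13, 0]
  [12, -7, 3, 4, -13]
Key observation: the optimum is the walk 4->2->3->2, with weight (-9) + 8 + 4 = 3.
Optimal value attained by: walk 4->2->3->2.
Answer: (T^⊗3)[4][2] = 3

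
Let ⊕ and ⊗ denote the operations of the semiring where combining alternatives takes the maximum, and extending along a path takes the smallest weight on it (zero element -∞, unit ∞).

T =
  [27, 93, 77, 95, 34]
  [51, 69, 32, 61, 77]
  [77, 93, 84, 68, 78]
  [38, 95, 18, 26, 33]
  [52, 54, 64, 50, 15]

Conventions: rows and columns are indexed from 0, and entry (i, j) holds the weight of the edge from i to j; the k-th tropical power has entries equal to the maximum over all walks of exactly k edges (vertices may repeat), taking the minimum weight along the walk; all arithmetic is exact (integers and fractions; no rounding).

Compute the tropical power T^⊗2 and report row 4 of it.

T^⊗2:
  [77, 95, 77, 68, 77]
  [52, 69, 64, 61, 69]
  [77, 84, 84, 77, 78]
  [51, 69, 38, 61, 77]
  [64, 64, 64, 64, 64]
Answer: row 4 of T^⊗2 = [64, 64, 64, 64, 64]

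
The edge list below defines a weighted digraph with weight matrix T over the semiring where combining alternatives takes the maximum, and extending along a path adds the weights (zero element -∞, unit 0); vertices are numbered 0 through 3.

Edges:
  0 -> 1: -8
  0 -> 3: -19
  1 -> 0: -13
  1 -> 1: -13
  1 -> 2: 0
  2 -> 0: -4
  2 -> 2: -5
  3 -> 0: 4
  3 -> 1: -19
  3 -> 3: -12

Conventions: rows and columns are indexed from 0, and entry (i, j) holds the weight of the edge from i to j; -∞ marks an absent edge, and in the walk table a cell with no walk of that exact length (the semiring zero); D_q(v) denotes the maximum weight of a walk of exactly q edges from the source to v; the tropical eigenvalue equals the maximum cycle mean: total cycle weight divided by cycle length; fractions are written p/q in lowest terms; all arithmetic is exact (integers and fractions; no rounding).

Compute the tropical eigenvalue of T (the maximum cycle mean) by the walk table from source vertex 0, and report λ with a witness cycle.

q=0: [0, -∞, -∞, -∞]
q=1: [-∞, -8, -∞, -19]
q=2: [-15, -21, -8, -31]
q=3: [-12, -23, -13, -34]
q=4: [-17, -20, -18, -31]
Optimal cycle mean attained by: cycle 0->1->2->0, total (-8) + 0 + (-4), length 3.
Answer: λ = -4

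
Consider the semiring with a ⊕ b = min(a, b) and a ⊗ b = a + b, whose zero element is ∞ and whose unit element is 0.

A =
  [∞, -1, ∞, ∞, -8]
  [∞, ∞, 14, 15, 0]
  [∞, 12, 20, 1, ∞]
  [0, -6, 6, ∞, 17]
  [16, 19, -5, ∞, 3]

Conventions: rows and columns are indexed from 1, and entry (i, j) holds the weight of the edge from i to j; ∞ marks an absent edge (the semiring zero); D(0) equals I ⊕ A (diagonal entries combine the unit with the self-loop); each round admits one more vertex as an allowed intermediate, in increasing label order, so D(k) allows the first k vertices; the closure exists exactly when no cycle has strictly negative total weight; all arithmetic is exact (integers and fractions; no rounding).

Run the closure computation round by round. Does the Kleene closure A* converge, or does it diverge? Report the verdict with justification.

D(0):
  [0, -1, ∞, ∞, -8]
  [∞, 0, 14, 15, 0]
  [∞, 12, 0, 1, ∞]
  [0, -6, 6, 0, 17]
  [16, 19, -5, ∞, 0]
D(1):
  [0, -1, ∞, ∞, -8]
  [∞, 0, 14, 15, 0]
  [∞, 12, 0, 1, ∞]
  [0, -6, 6, 0, -8]
  [16, 15, -5, ∞, 0]
D(2):
  [0, -1, 13, 14, -8]
  [∞, 0, 14, 15, 0]
  [∞, 12, 0, 1, 12]
  [0, -6, 6, 0, -8]
  [16, 15, -5, 30, 0]
D(3):
  [0, -1, 13, 14, -8]
  [∞, 0, 14, 15, 0]
  [∞, 12, 0, 1, 12]
  [0, -6, 6, 0, -8]
  [16, 7, -5, -4, 0]
Detection: at round 4, diagonal entry (5, 5) turns strictly negative.
Key observation: the cycle 5->3->4->1->2->5 has total weight (-5) + 1 + 0 + (-1) + 0, which is strictly negative.
Answer: DIVERGES — negative cycle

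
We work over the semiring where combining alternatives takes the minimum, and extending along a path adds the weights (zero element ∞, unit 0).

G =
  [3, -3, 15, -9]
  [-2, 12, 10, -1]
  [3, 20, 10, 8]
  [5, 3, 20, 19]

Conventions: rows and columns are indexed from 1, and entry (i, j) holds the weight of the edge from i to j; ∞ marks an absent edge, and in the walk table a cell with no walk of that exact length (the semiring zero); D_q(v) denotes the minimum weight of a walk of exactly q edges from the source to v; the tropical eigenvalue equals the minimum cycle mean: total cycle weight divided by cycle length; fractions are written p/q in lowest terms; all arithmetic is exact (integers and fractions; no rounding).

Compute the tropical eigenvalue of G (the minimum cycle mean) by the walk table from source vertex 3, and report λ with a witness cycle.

q=0: [∞, ∞, 0, ∞]
q=1: [3, 20, 10, 8]
q=2: [6, 0, 18, -6]
q=3: [-2, -3, 10, -3]
q=4: [-5, -5, 7, -11]
Optimal cycle mean attained by: cycle 1->4->2->1, total (-9) + 3 + (-2), length 3.
Answer: λ = -8/3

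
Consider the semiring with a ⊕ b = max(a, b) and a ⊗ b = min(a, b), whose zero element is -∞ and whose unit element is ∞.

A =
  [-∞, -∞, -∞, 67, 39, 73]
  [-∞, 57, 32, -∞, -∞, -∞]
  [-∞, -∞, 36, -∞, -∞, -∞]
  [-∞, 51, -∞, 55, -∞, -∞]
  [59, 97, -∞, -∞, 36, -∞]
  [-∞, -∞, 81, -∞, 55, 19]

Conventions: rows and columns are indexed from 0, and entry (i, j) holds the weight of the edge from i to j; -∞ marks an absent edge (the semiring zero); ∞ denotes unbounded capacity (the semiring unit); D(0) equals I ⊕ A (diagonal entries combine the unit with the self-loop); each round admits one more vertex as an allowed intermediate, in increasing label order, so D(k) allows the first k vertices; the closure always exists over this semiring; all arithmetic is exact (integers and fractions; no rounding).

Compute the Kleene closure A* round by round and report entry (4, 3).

D(0):
  [∞, -∞, -∞, 67, 39, 73]
  [-∞, ∞, 32, -∞, -∞, -∞]
  [-∞, -∞, ∞, -∞, -∞, -∞]
  [-∞, 51, -∞, ∞, -∞, -∞]
  [59, 97, -∞, -∞, ∞, -∞]
  [-∞, -∞, 81, -∞, 55, ∞]
D(1):
  [∞, -∞, -∞, 67, 39, 73]
  [-∞, ∞, 32, -∞, -∞, -∞]
  [-∞, -∞, ∞, -∞, -∞, -∞]
  [-∞, 51, -∞, ∞, -∞, -∞]
  [59, 97, -∞, 59, ∞, 59]
  [-∞, -∞, 81, -∞, 55, ∞]
D(2):
  [∞, -∞, -∞, 67, 39, 73]
  [-∞, ∞, 32, -∞, -∞, -∞]
  [-∞, -∞, ∞, -∞, -∞, -∞]
  [-∞, 51, 32, ∞, -∞, -∞]
  [59, 97, 32, 59, ∞, 59]
  [-∞, -∞, 81, -∞, 55, ∞]
D(3):
  [∞, -∞, -∞, 67, 39, 73]
  [-∞, ∞, 32, -∞, -∞, -∞]
  [-∞, -∞, ∞, -∞, -∞, -∞]
  [-∞, 51, 32, ∞, -∞, -∞]
  [59, 97, 32, 59, ∞, 59]
  [-∞, -∞, 81, -∞, 55, ∞]
D(4):
  [∞, 51, 32, 67, 39, 73]
  [-∞, ∞, 32, -∞, -∞, -∞]
  [-∞, -∞, ∞, -∞, -∞, -∞]
  [-∞, 51, 32, ∞, -∞, -∞]
  [59, 97, 32, 59, ∞, 59]
  [-∞, -∞, 81, -∞, 55, ∞]
D(5):
  [∞, 51, 32, 67, 39, 73]
  [-∞, ∞, 32, -∞, -∞, -∞]
  [-∞, -∞, ∞, -∞, -∞, -∞]
  [-∞, 51, 32, ∞, -∞, -∞]
  [59, 97, 32, 59, ∞, 59]
  [55, 55, 81, 55, 55, ∞]
D(6):
  [∞, 55, 73, 67, 55, 73]
  [-∞, ∞, 32, -∞, -∞, -∞]
  [-∞, -∞, ∞, -∞, -∞, -∞]
  [-∞, 51, 32, ∞, -∞, -∞]
  [59, 97, 59, 59, ∞, 59]
  [55, 55, 81, 55, 55, ∞]
Answer: A*[4][3] = 59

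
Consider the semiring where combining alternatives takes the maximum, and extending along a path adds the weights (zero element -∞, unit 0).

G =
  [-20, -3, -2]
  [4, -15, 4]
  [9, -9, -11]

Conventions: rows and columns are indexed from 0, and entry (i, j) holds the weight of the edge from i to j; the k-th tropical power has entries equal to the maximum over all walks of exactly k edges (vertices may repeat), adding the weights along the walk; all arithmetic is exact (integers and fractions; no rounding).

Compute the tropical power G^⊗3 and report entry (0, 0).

G^⊗2:
  [7, -11, 1]
  [13, 1, 2]
  [-2, 6, 7]
G^⊗3:
  [10, 4, 5]
  [11, 10, 11]
  [16, -2, 10]
Key observation: the optimum is the walk 0->1->2->0, with weight (-3) + 4 + 9 = 10.
Optimal value attained by: walk 0->1->2->0.
Answer: (G^⊗3)[0][0] = 10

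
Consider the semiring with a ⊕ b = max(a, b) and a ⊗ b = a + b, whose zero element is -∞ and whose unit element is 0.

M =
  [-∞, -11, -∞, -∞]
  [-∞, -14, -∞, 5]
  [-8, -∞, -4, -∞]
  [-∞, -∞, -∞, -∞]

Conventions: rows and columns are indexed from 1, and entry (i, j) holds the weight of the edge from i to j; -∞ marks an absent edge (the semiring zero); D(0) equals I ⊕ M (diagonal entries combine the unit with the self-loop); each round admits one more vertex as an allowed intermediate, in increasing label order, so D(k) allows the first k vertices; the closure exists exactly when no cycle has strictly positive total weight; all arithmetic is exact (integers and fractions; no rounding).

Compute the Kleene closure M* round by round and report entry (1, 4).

D(0):
  [0, -11, -∞, -∞]
  [-∞, 0, -∞, 5]
  [-8, -∞, 0, -∞]
  [-∞, -∞, -∞, 0]
D(1):
  [0, -11, -∞, -∞]
  [-∞, 0, -∞, 5]
  [-8, -19, 0, -∞]
  [-∞, -∞, -∞, 0]
D(2):
  [0, -11, -∞, -6]
  [-∞, 0, -∞, 5]
  [-8, -19, 0, -14]
  [-∞, -∞, -∞, 0]
D(3):
  [0, -11, -∞, -6]
  [-∞, 0, -∞, 5]
  [-8, -19, 0, -14]
  [-∞, -∞, -∞, 0]
D(4):
  [0, -11, -∞, -6]
  [-∞, 0, -∞, 5]
  [-8, -19, 0, -14]
  [-∞, -∞, -∞, 0]
Answer: M*[1][4] = -6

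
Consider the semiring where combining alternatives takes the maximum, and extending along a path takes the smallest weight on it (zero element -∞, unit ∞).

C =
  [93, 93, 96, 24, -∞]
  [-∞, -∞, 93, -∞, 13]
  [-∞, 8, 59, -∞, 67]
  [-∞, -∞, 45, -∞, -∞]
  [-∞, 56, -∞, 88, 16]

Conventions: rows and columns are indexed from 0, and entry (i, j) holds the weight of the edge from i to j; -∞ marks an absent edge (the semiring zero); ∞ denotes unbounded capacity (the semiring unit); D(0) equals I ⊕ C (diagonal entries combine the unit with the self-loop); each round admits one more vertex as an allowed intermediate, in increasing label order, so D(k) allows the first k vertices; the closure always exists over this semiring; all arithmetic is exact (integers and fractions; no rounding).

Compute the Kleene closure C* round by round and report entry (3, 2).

D(0):
  [∞, 93, 96, 24, -∞]
  [-∞, ∞, 93, -∞, 13]
  [-∞, 8, ∞, -∞, 67]
  [-∞, -∞, 45, ∞, -∞]
  [-∞, 56, -∞, 88, ∞]
D(1):
  [∞, 93, 96, 24, -∞]
  [-∞, ∞, 93, -∞, 13]
  [-∞, 8, ∞, -∞, 67]
  [-∞, -∞, 45, ∞, -∞]
  [-∞, 56, -∞, 88, ∞]
D(2):
  [∞, 93, 96, 24, 13]
  [-∞, ∞, 93, -∞, 13]
  [-∞, 8, ∞, -∞, 67]
  [-∞, -∞, 45, ∞, -∞]
  [-∞, 56, 56, 88, ∞]
D(3):
  [∞, 93, 96, 24, 67]
  [-∞, ∞, 93, -∞, 67]
  [-∞, 8, ∞, -∞, 67]
  [-∞, 8, 45, ∞, 45]
  [-∞, 56, 56, 88, ∞]
D(4):
  [∞, 93, 96, 24, 67]
  [-∞, ∞, 93, -∞, 67]
  [-∞, 8, ∞, -∞, 67]
  [-∞, 8, 45, ∞, 45]
  [-∞, 56, 56, 88, ∞]
D(5):
  [∞, 93, 96, 67, 67]
  [-∞, ∞, 93, 67, 67]
  [-∞, 56, ∞, 67, 67]
  [-∞, 45, 45, ∞, 45]
  [-∞, 56, 56, 88, ∞]
Answer: C*[3][2] = 45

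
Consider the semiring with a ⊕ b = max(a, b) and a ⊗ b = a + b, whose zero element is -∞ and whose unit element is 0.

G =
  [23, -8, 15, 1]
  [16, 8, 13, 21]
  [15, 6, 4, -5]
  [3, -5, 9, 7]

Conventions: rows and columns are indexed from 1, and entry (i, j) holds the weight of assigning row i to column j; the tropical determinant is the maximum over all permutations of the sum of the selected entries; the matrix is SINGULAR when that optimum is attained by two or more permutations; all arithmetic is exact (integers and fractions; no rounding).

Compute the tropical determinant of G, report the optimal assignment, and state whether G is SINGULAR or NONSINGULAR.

σ = (1, 2, 3, 4): 23 + 8 + 4 + 7 = 42
σ = (1, 2, 4, 3): 23 + 8 + (-5) + 9 = 35
σ = (1, 3, 2, 4): 23 + 13 + 6 + 7 = 49
σ = (1, 3, 4, 2): 23 + 13 + (-5) + (-5) = 26
σ = (1, 4, 2, 3): 23 + 21 + 6 + 9 = 59
σ = (1, 4, 3, 2): 23 + 21 + 4 + (-5) = 43
σ = (2, 1, 3, 4): (-8) + 16 + 4 + 7 = 19
σ = (2, 1, 4, 3): (-8) + 16 + (-5) + 9 = 12
σ = (2, 3, 1, 4): (-8) + 13 + 15 + 7 = 27
σ = (2, 3, 4, 1): (-8) + 13 + (-5) + 3 = 3
σ = (2, 4, 1, 3): (-8) + 21 + 15 + 9 = 37
σ = (2, 4, 3, 1): (-8) + 21 + 4 + 3 = 20
σ = (3, 1, 2, 4): 15 + 16 + 6 + 7 = 44
σ = (3, 1, 4, 2): 15 + 16 + (-5) + (-5) = 21
σ = (3, 2, 1, 4): 15 + 8 + 15 + 7 = 45
σ = (3, 2, 4, 1): 15 + 8 + (-5) + 3 = 21
σ = (3, 4, 1, 2): 15 + 21 + 15 + (-5) = 46
σ = (3, 4, 2, 1): 15 + 21 + 6 + 3 = 45
σ = (4, 1, 2, 3): 1 + 16 + 6 + 9 = 32
σ = (4, 1, 3, 2): 1 + 16 + 4 + (-5) = 16
σ = (4, 2, 1, 3): 1 + 8 + 15 + 9 = 33
σ = (4, 2, 3, 1): 1 + 8 + 4 + 3 = 16
σ = (4, 3, 1, 2): 1 + 13 + 15 + (-5) = 24
σ = (4, 3, 2, 1): 1 + 13 + 6 + 3 = 23
Optimal value attained by: σ = (1, 4, 2, 3).
Answer: det⊕(G) = 59; verdict: NONSINGULAR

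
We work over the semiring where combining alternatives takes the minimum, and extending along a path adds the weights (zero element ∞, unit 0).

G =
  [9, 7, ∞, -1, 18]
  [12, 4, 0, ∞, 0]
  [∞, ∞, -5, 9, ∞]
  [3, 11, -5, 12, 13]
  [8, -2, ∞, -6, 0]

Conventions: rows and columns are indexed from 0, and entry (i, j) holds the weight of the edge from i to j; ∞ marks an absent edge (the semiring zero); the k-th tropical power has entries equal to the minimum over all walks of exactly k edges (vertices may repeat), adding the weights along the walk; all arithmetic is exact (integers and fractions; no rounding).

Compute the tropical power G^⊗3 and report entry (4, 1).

G^⊗2:
  [2, 10, -6, 8, 7]
  [8, -2, -5, -6, 0]
  [12, 20, -10, 4, 22]
  [12, 10, -10, 2, 11]
  [-3, -2, -11, -6, -2]
G^⊗3:
  [11, 5, -11, 1, 7]
  [-3, -2, -11, -6, -2]
  [7, 15, -15, -1, 17]
  [5, 9, -15, -1, 10]
  [-3, -4, -16, -8, -2]
Key observation: the optimum is the walk 4->1->4->1, with weight (-2) + 0 + (-2) = -4.
Optimal value attained by: walk 4->1->4->1.
Answer: (G^⊗3)[4][1] = -4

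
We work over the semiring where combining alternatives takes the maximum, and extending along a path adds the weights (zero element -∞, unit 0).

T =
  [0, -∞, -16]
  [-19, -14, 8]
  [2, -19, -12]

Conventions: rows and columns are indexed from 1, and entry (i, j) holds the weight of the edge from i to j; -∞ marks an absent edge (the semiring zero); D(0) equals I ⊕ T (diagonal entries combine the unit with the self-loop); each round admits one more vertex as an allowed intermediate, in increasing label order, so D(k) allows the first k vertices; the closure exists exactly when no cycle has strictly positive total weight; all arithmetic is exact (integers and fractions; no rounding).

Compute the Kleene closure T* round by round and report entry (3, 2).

D(0):
  [0, -∞, -16]
  [-19, 0, 8]
  [2, -19, 0]
D(1):
  [0, -∞, -16]
  [-19, 0, 8]
  [2, -19, 0]
D(2):
  [0, -∞, -16]
  [-19, 0, 8]
  [2, -19, 0]
D(3):
  [0, -35, -16]
  [10, 0, 8]
  [2, -19, 0]
Answer: T*[3][2] = -19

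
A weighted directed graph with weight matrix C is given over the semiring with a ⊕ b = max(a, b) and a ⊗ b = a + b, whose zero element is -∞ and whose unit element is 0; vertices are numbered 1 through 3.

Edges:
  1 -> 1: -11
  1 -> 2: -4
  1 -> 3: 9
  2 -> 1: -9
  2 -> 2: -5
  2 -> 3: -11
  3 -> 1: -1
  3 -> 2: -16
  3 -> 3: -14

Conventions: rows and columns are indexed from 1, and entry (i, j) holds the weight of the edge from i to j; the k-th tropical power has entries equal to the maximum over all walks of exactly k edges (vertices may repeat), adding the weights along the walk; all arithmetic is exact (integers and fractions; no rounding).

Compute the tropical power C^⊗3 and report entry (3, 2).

C^⊗2:
  [8, -7, -2]
  [-12, -10, 0]
  [-12, -5, 8]
C^⊗3:
  [-3, 4, 17]
  [-1, -15, -3]
  [7, -8, -3]
Key observation: the optimum is the walk 3->1->3->2, with weight (-1) + 9 + (-16) = -8.
Optimal value attained by: walk 3->1->3->2.
Answer: (C^⊗3)[3][2] = -8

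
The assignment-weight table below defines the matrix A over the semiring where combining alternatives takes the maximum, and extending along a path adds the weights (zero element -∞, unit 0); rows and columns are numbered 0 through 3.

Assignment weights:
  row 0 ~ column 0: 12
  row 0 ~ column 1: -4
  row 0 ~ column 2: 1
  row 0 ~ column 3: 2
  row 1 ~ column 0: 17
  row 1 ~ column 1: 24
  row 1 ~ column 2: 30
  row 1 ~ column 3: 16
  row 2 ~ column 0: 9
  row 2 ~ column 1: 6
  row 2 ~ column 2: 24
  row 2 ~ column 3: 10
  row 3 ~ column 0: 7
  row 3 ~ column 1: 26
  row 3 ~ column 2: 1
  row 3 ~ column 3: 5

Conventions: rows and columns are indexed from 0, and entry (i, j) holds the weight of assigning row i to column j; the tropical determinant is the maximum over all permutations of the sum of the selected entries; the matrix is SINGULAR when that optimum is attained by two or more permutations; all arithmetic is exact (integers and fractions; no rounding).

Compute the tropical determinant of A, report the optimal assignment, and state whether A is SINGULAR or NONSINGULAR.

σ = (0, 1, 2, 3): 12 + 24 + 24 + 5 = 65
σ = (0, 1, 3, 2): 12 + 24 + 10 + 1 = 47
σ = (0, 2, 1, 3): 12 + 30 + 6 + 5 = 53
σ = (0, 2, 3, 1): 12 + 30 + 10 + 26 = 78
σ = (0, 3, 1, 2): 12 + 16 + 6 + 1 = 35
σ = (0, 3, 2, 1): 12 + 16 + 24 + 26 = 78
σ = (1, 0, 2, 3): (-4) + 17 + 24 + 5 = 42
σ = (1, 0, 3, 2): (-4) + 17 + 10 + 1 = 24
σ = (1, 2, 0, 3): (-4) + 30 + 9 + 5 = 40
σ = (1, 2, 3, 0): (-4) + 30 + 10 + 7 = 43
σ = (1, 3, 0, 2): (-4) + 16 + 9 + 1 = 22
σ = (1, 3, 2, 0): (-4) + 16 + 24 + 7 = 43
σ = (2, 0, 1, 3): 1 + 17 + 6 + 5 = 29
σ = (2, 0, 3, 1): 1 + 17 + 10 + 26 = 54
σ = (2, 1, 0, 3): 1 + 24 + 9 + 5 = 39
σ = (2, 1, 3, 0): 1 + 24 + 10 + 7 = 42
σ = (2, 3, 0, 1): 1 + 16 + 9 + 26 = 52
σ = (2, 3, 1, 0): 1 + 16 + 6 + 7 = 30
σ = (3, 0, 1, 2): 2 + 17 + 6 + 1 = 26
σ = (3, 0, 2, 1): 2 + 17 + 24 + 26 = 69
σ = (3, 1, 0, 2): 2 + 24 + 9 + 1 = 36
σ = (3, 1, 2, 0): 2 + 24 + 24 + 7 = 57
σ = (3, 2, 0, 1): 2 + 30 + 9 + 26 = 67
σ = (3, 2, 1, 0): 2 + 30 + 6 + 7 = 45
Optimal value attained by: σ = (0, 2, 3, 1).
Answer: det⊕(A) = 78; verdict: SINGULAR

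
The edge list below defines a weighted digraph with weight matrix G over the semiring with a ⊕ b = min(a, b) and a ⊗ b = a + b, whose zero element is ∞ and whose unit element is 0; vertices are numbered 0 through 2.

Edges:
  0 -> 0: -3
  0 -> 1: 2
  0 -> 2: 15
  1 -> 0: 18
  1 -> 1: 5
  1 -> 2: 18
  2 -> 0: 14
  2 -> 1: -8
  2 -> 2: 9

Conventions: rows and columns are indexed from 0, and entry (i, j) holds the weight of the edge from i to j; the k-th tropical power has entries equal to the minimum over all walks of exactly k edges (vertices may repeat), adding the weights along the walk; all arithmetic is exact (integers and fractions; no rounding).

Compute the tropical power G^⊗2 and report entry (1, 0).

G^⊗2:
  [-6, -1, 12]
  [15, 10, 23]
  [10, -3, 10]
Key observation: the optimum is the walk 1->0->0, with weight 18 + (-3) = 15.
Optimal value attained by: walk 1->0->0.
Answer: (G^⊗2)[1][0] = 15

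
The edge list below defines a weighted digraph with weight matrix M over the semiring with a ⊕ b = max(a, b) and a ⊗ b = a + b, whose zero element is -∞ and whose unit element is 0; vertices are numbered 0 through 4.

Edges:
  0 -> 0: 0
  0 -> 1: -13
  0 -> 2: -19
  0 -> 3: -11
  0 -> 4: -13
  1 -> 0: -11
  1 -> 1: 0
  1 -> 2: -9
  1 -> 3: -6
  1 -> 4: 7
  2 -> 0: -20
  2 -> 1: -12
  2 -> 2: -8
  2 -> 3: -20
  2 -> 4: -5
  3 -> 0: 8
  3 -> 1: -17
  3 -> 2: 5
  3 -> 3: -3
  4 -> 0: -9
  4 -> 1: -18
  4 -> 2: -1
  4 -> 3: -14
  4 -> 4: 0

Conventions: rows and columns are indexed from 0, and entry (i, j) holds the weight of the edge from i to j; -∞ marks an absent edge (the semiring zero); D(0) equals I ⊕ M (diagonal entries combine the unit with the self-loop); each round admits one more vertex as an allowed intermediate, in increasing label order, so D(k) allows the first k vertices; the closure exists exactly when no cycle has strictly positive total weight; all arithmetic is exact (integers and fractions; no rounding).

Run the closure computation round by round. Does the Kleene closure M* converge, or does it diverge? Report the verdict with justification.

D(0):
  [0, -13, -19, -11, -13]
  [-11, 0, -9, -6, 7]
  [-20, -12, 0, -20, -5]
  [8, -17, 5, 0, -∞]
  [-9, -18, -1, -14, 0]
D(1):
  [0, -13, -19, -11, -13]
  [-11, 0, -9, -6, 7]
  [-20, -12, 0, -20, -5]
  [8, -5, 5, 0, -5]
  [-9, -18, -1, -14, 0]
D(2):
  [0, -13, -19, -11, -6]
  [-11, 0, -9, -6, 7]
  [-20, -12, 0, -18, -5]
  [8, -5, 5, 0, 2]
  [-9, -18, -1, -14, 0]
D(3):
  [0, -13, -19, -11, -6]
  [-11, 0, -9, -6, 7]
  [-20, -12, 0, -18, -5]
  [8, -5, 5, 0, 2]
  [-9, -13, -1, -14, 0]
D(4):
  [0, -13, -6, -11, -6]
  [2, 0, -1, -6, 7]
  [-10, -12, 0, -18, -5]
  [8, -5, 5, 0, 2]
  [-6, -13, -1, -14, 0]
D(5):
  [0, -13, -6, -11, -6]
  [2, 0, 6, -6, 7]
  [-10, -12, 0, -18, -5]
  [8, -5, 5, 0, 2]
  [-6, -13, -1, -14, 0]
Key observation: every diagonal entry stays at the unit through all rounds, so no improving cycle exists.
Answer: CONVERGES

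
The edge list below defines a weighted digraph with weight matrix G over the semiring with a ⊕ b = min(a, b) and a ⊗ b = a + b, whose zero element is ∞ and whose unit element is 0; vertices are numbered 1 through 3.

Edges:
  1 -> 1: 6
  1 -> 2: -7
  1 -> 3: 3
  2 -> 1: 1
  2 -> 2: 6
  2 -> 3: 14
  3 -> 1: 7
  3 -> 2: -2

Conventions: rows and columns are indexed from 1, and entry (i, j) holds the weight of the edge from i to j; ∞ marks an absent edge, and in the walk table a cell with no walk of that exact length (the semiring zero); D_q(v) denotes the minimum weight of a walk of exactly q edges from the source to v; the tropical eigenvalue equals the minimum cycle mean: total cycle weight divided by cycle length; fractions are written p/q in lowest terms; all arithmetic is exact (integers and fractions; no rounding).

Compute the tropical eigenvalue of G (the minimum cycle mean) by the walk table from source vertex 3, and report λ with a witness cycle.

q=0: [∞, ∞, 0]
q=1: [7, -2, ∞]
q=2: [-1, 0, 10]
q=3: [1, -8, 2]
Optimal cycle mean attained by: cycle 1->2->1, total (-7) + 1, length 2.
Answer: λ = -3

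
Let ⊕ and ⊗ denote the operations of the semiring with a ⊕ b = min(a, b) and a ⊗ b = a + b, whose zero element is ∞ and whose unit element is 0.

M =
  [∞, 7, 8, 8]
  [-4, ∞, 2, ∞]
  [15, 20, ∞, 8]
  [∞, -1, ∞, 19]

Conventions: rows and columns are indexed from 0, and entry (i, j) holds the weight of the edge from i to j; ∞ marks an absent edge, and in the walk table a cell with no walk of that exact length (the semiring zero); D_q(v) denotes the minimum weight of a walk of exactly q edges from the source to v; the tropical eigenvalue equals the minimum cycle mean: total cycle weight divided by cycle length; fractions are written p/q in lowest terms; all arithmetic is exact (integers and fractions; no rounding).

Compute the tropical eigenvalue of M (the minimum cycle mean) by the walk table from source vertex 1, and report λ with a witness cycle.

q=0: [∞, 0, ∞, ∞]
q=1: [-4, ∞, 2, ∞]
q=2: [17, 3, 4, 4]
q=3: [-1, 3, 5, 12]
q=4: [-1, 6, 5, 7]
Optimal cycle mean attained by: cycle 0->3->1->0, total 8 + (-1) + (-4), length 3.
Answer: λ = 1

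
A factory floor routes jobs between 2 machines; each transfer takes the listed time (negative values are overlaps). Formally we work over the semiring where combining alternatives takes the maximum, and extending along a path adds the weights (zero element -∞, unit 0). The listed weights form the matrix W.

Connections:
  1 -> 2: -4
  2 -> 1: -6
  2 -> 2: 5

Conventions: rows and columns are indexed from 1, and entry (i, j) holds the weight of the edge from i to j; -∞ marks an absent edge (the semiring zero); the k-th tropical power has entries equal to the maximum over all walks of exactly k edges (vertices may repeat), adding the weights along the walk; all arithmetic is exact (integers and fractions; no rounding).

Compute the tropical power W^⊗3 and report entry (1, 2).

W^⊗2:
  [-10, 1]
  [-1, 10]
W^⊗3:
  [-5, 6]
  [4, 15]
Key observation: the optimum is the walk 1->2->2->2, with weight (-4) + 5 + 5 = 6.
Optimal value attained by: walk 1->2->2->2.
Answer: (W^⊗3)[1][2] = 6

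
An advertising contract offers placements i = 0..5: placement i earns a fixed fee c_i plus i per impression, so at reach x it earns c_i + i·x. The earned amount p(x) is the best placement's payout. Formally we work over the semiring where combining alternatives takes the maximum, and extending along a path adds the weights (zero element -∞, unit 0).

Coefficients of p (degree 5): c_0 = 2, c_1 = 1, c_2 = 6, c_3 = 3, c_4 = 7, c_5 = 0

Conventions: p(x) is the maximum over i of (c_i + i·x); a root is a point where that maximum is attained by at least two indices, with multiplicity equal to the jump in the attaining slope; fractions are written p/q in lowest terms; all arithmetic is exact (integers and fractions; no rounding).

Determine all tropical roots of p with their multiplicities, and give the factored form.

hull edge (i=0, c=2) to (i=2, c=6): slope 2, span 2
hull edge (i=2, c=6) to (i=4, c=7): slope 1/2, span 2
hull edge (i=4, c=7) to (i=5, c=0): slope -7, span 1
Factored form: p(x) = 0 ⊗ (x ⊕ (-2)) ⊗ (x ⊕ (-2)) ⊗ (x ⊕ (-1/2)) ⊗ (x ⊕ (-1/2)) ⊗ (x ⊕ 7)
Answer: roots = -2 (mult 2), -1/2 (mult 2), 7 (mult 1)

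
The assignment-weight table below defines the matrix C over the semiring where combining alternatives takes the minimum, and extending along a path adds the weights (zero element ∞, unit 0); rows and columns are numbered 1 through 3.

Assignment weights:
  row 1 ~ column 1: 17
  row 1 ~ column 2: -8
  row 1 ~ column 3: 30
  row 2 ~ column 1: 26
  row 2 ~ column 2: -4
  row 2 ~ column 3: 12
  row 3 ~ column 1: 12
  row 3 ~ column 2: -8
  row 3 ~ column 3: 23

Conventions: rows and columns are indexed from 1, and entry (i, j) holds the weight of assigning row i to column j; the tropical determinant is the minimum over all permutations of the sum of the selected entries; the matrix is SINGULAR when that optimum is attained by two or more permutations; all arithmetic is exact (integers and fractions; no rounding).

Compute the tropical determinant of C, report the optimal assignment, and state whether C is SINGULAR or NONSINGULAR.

σ = (1, 2, 3): 17 + (-4) + 23 = 36
σ = (1, 3, 2): 17 + 12 + (-8) = 21
σ = (2, 1, 3): (-8) + 26 + 23 = 41
σ = (2, 3, 1): (-8) + 12 + 12 = 16
σ = (3, 1, 2): 30 + 26 + (-8) = 48
σ = (3, 2, 1): 30 + (-4) + 12 = 38
Optimal value attained by: σ = (2, 3, 1).
Answer: det⊕(C) = 16; verdict: NONSINGULAR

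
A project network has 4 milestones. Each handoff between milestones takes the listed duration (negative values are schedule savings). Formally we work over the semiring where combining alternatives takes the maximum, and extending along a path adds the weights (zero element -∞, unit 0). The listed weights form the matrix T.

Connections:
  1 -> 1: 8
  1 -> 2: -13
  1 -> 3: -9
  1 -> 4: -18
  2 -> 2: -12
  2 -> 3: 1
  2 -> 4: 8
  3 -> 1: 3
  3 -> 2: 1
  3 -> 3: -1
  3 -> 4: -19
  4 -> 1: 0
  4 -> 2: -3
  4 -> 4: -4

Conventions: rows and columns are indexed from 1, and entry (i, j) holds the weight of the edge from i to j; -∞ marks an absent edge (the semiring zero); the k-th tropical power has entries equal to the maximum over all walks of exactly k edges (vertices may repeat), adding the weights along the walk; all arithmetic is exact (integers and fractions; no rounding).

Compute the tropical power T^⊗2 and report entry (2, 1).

T^⊗2:
  [16, -5, -1, -5]
  [8, 5, 0, 4]
  [11, 0, 2, 9]
  [8, -7, -2, 5]
Key observation: the optimum is the walk 2->4->1, with weight 8 + 0 = 8.
Optimal value attained by: walk 2->4->1.
Answer: (T^⊗2)[2][1] = 8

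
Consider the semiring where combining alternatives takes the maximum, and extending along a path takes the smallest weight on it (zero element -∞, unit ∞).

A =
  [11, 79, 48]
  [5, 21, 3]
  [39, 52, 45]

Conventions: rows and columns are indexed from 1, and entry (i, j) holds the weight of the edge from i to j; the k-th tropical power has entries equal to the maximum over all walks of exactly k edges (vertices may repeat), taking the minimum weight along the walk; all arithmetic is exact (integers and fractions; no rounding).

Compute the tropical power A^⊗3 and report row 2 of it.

A^⊗2:
  [39, 48, 45]
  [5, 21, 5]
  [39, 45, 45]
A^⊗3:
  [39, 45, 45]
  [5, 21, 5]
  [39, 45, 45]
Answer: row 2 of A^⊗3 = [5, 21, 5]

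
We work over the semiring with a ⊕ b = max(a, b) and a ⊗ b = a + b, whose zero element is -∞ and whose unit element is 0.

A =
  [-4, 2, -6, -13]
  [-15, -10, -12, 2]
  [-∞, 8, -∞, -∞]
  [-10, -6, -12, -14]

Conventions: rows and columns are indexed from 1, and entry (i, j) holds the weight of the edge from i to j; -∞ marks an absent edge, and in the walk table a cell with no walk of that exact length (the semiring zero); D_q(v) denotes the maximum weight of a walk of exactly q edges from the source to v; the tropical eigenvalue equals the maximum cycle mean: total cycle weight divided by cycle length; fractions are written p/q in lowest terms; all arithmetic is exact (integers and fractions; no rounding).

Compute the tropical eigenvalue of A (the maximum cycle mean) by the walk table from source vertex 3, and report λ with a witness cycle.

q=0: [-∞, -∞, 0, -∞]
q=1: [-∞, 8, -∞, -∞]
q=2: [-7, -2, -4, 10]
q=3: [0, 4, -2, 0]
q=4: [-4, 6, -6, 6]
Optimal cycle mean attained by: cycle 2->4->3->2, total 2 + (-12) + 8, length 3.
Answer: λ = -2/3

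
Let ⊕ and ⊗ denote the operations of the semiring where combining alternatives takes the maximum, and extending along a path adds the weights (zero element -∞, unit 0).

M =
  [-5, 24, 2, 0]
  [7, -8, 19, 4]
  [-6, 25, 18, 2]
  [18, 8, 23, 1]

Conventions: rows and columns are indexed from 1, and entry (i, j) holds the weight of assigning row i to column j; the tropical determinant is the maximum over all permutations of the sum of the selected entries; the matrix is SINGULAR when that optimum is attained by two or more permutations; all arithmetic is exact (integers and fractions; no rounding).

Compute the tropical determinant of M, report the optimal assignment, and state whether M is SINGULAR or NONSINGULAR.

σ = (1, 2, 3, 4): (-5) + (-8) + 18 + 1 = 6
σ = (1, 2, 4, 3): (-5) + (-8) + 2 + 23 = 12
σ = (1, 3, 2, 4): (-5) + 19 + 25 + 1 = 40
σ = (1, 3, 4, 2): (-5) + 19 + 2 + 8 = 24
σ = (1, 4, 2, 3): (-5) + 4 + 25 + 23 = 47
σ = (1, 4, 3, 2): (-5) + 4 + 18 + 8 = 25
σ = (2, 1, 3, 4): 24 + 7 + 18 + 1 = 50
σ = (2, 1, 4, 3): 24 + 7 + 2 + 23 = 56
σ = (2, 3, 1, 4): 24 + 19 + (-6) + 1 = 38
σ = (2, 3, 4, 1): 24 + 19 + 2 + 18 = 63
σ = (2, 4, 1, 3): 24 + 4 + (-6) + 23 = 45
σ = (2, 4, 3, 1): 24 + 4 + 18 + 18 = 64
σ = (3, 1, 2, 4): 2 + 7 + 25 + 1 = 35
σ = (3, 1, 4, 2): 2 + 7 + 2 + 8 = 19
σ = (3, 2, 1, 4): 2 + (-8) + (-6) + 1 = -11
σ = (3, 2, 4, 1): 2 + (-8) + 2 + 18 = 14
σ = (3, 4, 1, 2): 2 + 4 + (-6) + 8 = 8
σ = (3, 4, 2, 1): 2 + 4 + 25 + 18 = 49
σ = (4, 1, 2, 3): 0 + 7 + 25 + 23 = 55
σ = (4, 1, 3, 2): 0 + 7 + 18 + 8 = 33
σ = (4, 2, 1, 3): 0 + (-8) + (-6) + 23 = 9
σ = (4, 2, 3, 1): 0 + (-8) + 18 + 18 = 28
σ = (4, 3, 1, 2): 0 + 19 + (-6) + 8 = 21
σ = (4, 3, 2, 1): 0 + 19 + 25 + 18 = 62
Optimal value attained by: σ = (2, 4, 3, 1).
Answer: det⊕(M) = 64; verdict: NONSINGULAR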